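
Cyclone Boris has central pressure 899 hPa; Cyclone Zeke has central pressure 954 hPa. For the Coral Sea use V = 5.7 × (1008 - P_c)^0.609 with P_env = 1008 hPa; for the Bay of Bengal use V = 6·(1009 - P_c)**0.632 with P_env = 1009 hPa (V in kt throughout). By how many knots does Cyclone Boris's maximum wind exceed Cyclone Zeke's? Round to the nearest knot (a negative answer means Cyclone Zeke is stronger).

24 kt

Cyclone Boris: ΔP = 109; V ≈ 5.7 × 109^0.609 ≈ 99.24 kt.
Cyclone Zeke: ΔP = 55; V ≈ 6 × 55^0.632 ≈ 75.52 kt.
Difference ≈ 99.24 − 75.52 = 23.72 → 24 kt.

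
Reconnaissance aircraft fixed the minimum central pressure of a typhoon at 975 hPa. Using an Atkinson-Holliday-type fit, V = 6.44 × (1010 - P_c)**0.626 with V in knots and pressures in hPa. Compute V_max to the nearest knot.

ΔP = 1010 − 975 = 35 hPa.
35^0.626 ≈ 9.259.
V ≈ 6.44 × 9.259 ≈ 59.6 kt.

60 kt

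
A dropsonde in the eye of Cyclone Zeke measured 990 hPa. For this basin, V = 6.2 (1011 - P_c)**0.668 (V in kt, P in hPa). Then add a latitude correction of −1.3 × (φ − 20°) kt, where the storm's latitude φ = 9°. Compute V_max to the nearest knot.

ΔP = 1011 − 990 = 21 hPa.
21^0.668 ≈ 7.643.
V ≈ 6.2 × 7.643 ≈ 47.4 kt.
Latitude correction: −1.3 × (9 − 20) = 14.3 kt.
Corrected V ≈ 61.7 kt → 62 kt.

62 kt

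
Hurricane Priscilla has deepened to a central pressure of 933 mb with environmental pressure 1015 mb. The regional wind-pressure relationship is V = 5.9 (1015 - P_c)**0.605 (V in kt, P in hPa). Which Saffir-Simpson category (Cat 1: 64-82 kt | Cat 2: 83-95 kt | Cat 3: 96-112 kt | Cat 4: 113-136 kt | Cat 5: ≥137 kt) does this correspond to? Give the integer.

ΔP = 1015 − 933 = 82 mb.
V ≈ 5.9 × 82^0.605 = 5.9 × 14.38 ≈ 85 kt.
85 kt falls in the Category 2 band.

2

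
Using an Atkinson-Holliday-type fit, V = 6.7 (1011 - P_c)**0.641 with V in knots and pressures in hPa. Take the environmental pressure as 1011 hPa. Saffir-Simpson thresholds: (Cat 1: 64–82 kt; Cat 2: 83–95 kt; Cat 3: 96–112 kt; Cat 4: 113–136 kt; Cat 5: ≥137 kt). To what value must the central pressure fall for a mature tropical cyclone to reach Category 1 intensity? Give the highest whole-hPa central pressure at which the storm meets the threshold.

Category 1 begins at V = 64 kt.
Required ΔP = (64/6.7)^(1/0.641) = 9.552^1.560 ≈ 33.81 hPa.
P_c ≤ 1011 − 33.81 = 977.19, so the highest integer P_c is 977 hPa.

977 hPa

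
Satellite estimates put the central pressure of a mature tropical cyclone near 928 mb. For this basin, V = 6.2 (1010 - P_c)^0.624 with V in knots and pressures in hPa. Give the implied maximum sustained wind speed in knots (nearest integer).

ΔP = 1010 − 928 = 82 mb.
82^0.624 ≈ 15.639.
V ≈ 6.2 × 15.639 ≈ 97.0 kt.

97 kt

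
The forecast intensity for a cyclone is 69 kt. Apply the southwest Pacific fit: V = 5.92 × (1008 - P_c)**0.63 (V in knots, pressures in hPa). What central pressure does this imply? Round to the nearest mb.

959 mb

ΔP = (V / 5.92)^(1/0.63) = (69/5.92)^1.587.
69/5.92 = 11.655; 11.655^1.587 ≈ 49.31 mb.
P_c = 1008 − 49.31 = 958.69 ≈ 959 mb.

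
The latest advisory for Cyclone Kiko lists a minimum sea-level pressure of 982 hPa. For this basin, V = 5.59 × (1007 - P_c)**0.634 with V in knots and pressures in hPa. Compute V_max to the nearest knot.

43 kt

ΔP = 1007 − 982 = 25 hPa.
25^0.634 ≈ 7.697.
V ≈ 5.59 × 7.697 ≈ 43.0 kt.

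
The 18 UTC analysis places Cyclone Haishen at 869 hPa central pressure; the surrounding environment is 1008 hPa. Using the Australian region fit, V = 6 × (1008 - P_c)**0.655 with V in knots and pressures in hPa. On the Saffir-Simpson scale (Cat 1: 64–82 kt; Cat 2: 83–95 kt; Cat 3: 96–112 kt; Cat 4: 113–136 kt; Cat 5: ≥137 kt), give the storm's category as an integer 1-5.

5

ΔP = 1008 − 869 = 139 hPa.
V ≈ 6 × 139^0.655 = 6 × 25.33 ≈ 152 kt.
152 kt falls in the Category 5 band.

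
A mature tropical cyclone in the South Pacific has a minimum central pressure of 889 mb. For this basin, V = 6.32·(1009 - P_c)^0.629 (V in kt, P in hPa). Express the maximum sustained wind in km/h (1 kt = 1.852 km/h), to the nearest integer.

ΔP = 1009 − 889 = 120 mb.
V ≈ 6.32 × 120^0.629 = 6.32 × 20.314 ≈ 128.387 kt.
128.387 × 1.852 ≈ 237.77 km/h → 238 km/h.

238 km/h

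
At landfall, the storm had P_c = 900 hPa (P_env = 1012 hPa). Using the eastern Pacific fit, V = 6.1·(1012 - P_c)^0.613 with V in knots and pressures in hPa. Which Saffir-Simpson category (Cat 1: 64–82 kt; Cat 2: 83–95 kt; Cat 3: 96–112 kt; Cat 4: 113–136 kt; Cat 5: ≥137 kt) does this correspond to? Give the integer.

ΔP = 1012 − 900 = 112 hPa.
V ≈ 6.1 × 112^0.613 = 6.1 × 18.04 ≈ 110 kt.
110 kt falls in the Category 3 band.

3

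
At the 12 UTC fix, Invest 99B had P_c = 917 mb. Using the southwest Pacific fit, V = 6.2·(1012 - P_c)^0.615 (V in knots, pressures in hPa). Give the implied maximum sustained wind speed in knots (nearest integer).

102 kt

ΔP = 1012 − 917 = 95 mb.
95^0.615 ≈ 16.455.
V ≈ 6.2 × 16.455 ≈ 102.0 kt.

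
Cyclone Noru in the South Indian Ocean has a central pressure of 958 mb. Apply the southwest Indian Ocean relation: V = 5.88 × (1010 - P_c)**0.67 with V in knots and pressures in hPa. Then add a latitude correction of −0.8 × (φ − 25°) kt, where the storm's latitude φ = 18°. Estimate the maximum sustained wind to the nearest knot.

89 kt

ΔP = 1010 − 958 = 52 mb.
52^0.67 ≈ 14.116.
V ≈ 5.88 × 14.116 ≈ 83.0 kt.
Latitude correction: −0.8 × (18 − 25) = 5.6 kt.
Corrected V ≈ 88.6 kt → 89 kt.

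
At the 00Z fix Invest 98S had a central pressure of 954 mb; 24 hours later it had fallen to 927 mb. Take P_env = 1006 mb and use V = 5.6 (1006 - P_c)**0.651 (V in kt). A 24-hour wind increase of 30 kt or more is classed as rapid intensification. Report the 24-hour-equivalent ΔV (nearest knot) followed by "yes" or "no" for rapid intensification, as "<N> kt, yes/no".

23 kt, no

V₁: ΔP = 52, V ≈ 5.6 × 52^0.651 ≈ 73.33 kt.
V₂: ΔP = 79, V ≈ 5.6 × 79^0.651 ≈ 96.28 kt.
ΔV over 24 h = 22.95 kt → 24 h equivalent = 22.95 × 24/24 ≈ 22.95 kt.
23 kt < 30 kt ⇒ not rapid intensification.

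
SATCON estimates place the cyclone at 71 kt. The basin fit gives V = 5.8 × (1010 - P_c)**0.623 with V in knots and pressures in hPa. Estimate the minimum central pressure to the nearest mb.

954 mb

ΔP = (V / 5.8)^(1/0.623) = (71/5.8)^1.605.
71/5.8 = 12.241; 12.241^1.605 ≈ 55.73 mb.
P_c = 1010 − 55.73 = 954.27 ≈ 954 mb.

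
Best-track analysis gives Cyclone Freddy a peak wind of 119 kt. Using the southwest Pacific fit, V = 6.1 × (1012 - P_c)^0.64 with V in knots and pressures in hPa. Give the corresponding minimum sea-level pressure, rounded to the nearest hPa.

ΔP = (V / 6.1)^(1/0.64) = (119/6.1)^1.562.
119/6.1 = 19.508; 19.508^1.562 ≈ 103.74 hPa.
P_c = 1012 − 103.74 = 908.26 ≈ 908 hPa.

908 hPa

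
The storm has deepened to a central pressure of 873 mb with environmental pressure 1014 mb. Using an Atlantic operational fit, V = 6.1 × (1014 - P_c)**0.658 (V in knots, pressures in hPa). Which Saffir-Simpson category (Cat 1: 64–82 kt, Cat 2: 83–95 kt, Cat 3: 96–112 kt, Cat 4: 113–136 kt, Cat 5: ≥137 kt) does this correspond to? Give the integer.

5

ΔP = 1014 − 873 = 141 mb.
V ≈ 6.1 × 141^0.658 = 6.1 × 25.95 ≈ 158 kt.
158 kt falls in the Category 5 band.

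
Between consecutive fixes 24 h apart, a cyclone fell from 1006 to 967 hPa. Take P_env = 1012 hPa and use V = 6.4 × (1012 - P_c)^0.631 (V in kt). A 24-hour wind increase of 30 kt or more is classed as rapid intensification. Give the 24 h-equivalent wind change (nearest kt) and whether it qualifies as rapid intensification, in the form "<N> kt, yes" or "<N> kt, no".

51 kt, yes

V₁: ΔP = 6, V ≈ 6.4 × 6^0.631 ≈ 19.82 kt.
V₂: ΔP = 45, V ≈ 6.4 × 45^0.631 ≈ 70.69 kt.
ΔV over 24 h = 50.87 kt → 24 h equivalent = 50.87 × 24/24 ≈ 50.87 kt.
51 kt ≥ 30 kt ⇒ rapid intensification.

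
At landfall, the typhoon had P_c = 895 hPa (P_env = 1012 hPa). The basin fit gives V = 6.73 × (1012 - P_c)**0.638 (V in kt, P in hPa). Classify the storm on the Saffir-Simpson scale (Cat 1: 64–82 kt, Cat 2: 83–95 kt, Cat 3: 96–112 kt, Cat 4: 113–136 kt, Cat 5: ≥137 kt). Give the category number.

ΔP = 1012 − 895 = 117 hPa.
V ≈ 6.73 × 117^0.638 = 6.73 × 20.87 ≈ 140 kt.
140 kt falls in the Category 5 band.

5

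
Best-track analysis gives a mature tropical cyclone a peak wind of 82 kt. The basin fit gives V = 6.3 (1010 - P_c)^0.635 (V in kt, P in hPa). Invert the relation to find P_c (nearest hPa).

ΔP = (V / 6.3)^(1/0.635) = (82/6.3)^1.575.
82/6.3 = 13.016; 13.016^1.575 ≈ 56.90 hPa.
P_c = 1010 − 56.90 = 953.10 ≈ 953 hPa.

953 hPa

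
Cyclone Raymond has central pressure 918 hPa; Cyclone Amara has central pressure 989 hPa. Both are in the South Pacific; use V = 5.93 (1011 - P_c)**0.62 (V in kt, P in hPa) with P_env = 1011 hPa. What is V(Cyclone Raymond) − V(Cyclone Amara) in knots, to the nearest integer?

58 kt

Cyclone Raymond: ΔP = 93; V ≈ 5.93 × 93^0.62 ≈ 98.52 kt.
Cyclone Amara: ΔP = 22; V ≈ 5.93 × 22^0.62 ≈ 40.30 kt.
Difference ≈ 98.52 − 40.30 = 58.22 → 58 kt.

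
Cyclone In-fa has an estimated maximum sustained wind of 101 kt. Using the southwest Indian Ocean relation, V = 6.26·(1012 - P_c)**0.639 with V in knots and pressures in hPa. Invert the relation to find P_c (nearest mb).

ΔP = (V / 6.26)^(1/0.639) = (101/6.26)^1.565.
101/6.26 = 16.134; 16.134^1.565 ≈ 77.64 mb.
P_c = 1012 − 77.64 = 934.36 ≈ 934 mb.

934 mb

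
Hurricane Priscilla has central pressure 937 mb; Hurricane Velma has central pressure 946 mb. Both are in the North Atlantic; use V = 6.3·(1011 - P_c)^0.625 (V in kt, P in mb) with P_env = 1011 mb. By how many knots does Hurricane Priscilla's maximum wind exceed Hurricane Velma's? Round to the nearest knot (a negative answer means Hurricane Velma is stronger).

7 kt

Hurricane Priscilla: ΔP = 74; V ≈ 6.3 × 74^0.625 ≈ 92.81 kt.
Hurricane Velma: ΔP = 65; V ≈ 6.3 × 65^0.625 ≈ 85.59 kt.
Difference ≈ 92.81 − 85.59 = 7.22 → 7 kt.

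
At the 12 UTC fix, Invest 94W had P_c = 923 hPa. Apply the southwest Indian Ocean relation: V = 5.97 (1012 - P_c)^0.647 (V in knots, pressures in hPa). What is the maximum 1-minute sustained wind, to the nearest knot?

109 kt

ΔP = 1012 − 923 = 89 hPa.
89^0.647 ≈ 18.250.
V ≈ 5.97 × 18.250 ≈ 109.0 kt.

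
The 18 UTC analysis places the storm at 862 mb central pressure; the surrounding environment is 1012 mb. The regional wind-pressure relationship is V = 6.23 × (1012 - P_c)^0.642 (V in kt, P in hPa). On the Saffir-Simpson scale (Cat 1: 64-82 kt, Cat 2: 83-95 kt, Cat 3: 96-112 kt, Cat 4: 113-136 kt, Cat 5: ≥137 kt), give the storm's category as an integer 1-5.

5

ΔP = 1012 − 862 = 150 mb.
V ≈ 6.23 × 150^0.642 = 6.23 × 24.95 ≈ 155 kt.
155 kt falls in the Category 5 band.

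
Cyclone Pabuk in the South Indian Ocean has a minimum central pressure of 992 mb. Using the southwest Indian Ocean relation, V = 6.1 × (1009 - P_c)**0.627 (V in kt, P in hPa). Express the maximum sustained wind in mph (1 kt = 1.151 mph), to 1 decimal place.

41.5 mph

ΔP = 1009 − 992 = 17 mb.
V ≈ 6.1 × 17^0.627 = 6.1 × 5.909 ≈ 36.043 kt.
36.043 × 1.151 ≈ 41.49 mph → 41.5 mph.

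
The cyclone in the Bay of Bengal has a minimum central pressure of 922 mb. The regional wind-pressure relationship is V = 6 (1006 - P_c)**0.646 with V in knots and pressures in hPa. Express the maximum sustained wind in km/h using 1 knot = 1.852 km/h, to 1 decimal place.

ΔP = 1006 − 922 = 84 mb.
V ≈ 6 × 84^0.646 = 6 × 17.502 ≈ 105.011 kt.
105.011 × 1.852 ≈ 194.48 km/h → 194.5 km/h.

194.5 km/h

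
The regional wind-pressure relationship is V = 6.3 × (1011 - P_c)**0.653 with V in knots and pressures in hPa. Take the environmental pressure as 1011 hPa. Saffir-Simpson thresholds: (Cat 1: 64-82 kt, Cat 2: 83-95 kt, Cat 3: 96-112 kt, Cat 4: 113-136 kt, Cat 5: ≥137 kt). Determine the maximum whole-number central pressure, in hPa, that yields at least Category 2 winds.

Category 2 begins at V = 83 kt.
Required ΔP = (83/6.3)^(1/0.653) = 13.175^1.531 ≈ 51.85 hPa.
P_c ≤ 1011 − 51.85 = 959.15, so the highest integer P_c is 959 hPa.

959 hPa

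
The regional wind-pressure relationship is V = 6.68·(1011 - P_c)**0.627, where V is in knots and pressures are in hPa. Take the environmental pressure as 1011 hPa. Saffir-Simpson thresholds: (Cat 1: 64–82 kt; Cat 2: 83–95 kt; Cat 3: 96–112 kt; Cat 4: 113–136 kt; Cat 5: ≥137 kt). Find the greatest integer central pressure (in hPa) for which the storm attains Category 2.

955 hPa

Category 2 begins at V = 83 kt.
Required ΔP = (83/6.68)^(1/0.627) = 12.425^1.595 ≈ 55.63 hPa.
P_c ≤ 1011 − 55.63 = 955.37, so the highest integer P_c is 955 hPa.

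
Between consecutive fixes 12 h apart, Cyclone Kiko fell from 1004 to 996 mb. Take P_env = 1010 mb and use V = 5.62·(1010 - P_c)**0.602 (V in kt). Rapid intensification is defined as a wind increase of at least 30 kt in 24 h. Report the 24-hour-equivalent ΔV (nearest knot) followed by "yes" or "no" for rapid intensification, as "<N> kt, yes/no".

V₁: ΔP = 6, V ≈ 5.62 × 6^0.602 ≈ 16.53 kt.
V₂: ΔP = 14, V ≈ 5.62 × 14^0.602 ≈ 27.52 kt.
ΔV over 12 h = 10.99 kt → 24 h equivalent = 10.99 × 24/12 ≈ 21.98 kt.
22 kt < 30 kt ⇒ not rapid intensification.

22 kt, no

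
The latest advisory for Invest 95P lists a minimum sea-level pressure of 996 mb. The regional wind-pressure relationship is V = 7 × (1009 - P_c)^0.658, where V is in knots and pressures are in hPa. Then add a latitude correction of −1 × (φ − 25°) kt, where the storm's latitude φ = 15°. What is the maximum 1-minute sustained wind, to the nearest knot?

48 kt

ΔP = 1009 − 996 = 13 mb.
13^0.658 ≈ 5.407.
V ≈ 7 × 5.407 ≈ 37.9 kt.
Latitude correction: −1 × (15 − 25) = 10 kt.
Corrected V ≈ 47.9 kt → 48 kt.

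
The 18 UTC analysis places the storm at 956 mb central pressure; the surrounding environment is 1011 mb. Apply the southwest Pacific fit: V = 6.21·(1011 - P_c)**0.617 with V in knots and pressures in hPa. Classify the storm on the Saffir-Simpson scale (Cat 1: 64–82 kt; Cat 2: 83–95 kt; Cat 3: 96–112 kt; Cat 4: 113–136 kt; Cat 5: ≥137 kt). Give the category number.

ΔP = 1011 − 956 = 55 mb.
V ≈ 6.21 × 55^0.617 = 6.21 × 11.85 ≈ 74 kt.
74 kt falls in the Category 1 band.

1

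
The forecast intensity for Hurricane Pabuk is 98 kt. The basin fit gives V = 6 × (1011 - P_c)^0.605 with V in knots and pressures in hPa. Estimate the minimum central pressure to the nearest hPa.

910 hPa

ΔP = (V / 6)^(1/0.605) = (98/6)^1.653.
98/6 = 16.333; 16.333^1.653 ≈ 101.18 hPa.
P_c = 1011 − 101.18 = 909.82 ≈ 910 hPa.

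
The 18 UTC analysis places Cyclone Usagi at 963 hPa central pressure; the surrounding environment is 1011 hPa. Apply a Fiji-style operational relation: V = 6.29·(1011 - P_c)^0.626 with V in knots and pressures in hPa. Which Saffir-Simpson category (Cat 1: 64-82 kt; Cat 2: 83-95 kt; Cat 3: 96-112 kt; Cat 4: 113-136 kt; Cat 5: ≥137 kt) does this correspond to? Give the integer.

1

ΔP = 1011 − 963 = 48 hPa.
V ≈ 6.29 × 48^0.626 = 6.29 × 11.28 ≈ 71 kt.
71 kt falls in the Category 1 band.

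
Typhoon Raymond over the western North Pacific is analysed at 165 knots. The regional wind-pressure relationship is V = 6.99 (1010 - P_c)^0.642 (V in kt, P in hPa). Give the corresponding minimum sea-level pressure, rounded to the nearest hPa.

ΔP = (V / 6.99)^(1/0.642) = (165/6.99)^1.558.
165/6.99 = 23.605; 23.605^1.558 ≈ 137.61 hPa.
P_c = 1010 − 137.61 = 872.39 ≈ 872 hPa.

872 hPa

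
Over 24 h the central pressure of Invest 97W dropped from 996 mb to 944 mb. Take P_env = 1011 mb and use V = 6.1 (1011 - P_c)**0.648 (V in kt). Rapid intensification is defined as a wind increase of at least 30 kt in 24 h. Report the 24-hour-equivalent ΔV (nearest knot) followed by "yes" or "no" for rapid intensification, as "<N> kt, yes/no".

V₁: ΔP = 15, V ≈ 6.1 × 15^0.648 ≈ 35.27 kt.
V₂: ΔP = 67, V ≈ 6.1 × 67^0.648 ≈ 93.03 kt.
ΔV over 24 h = 57.76 kt → 24 h equivalent = 57.76 × 24/24 ≈ 57.76 kt.
58 kt ≥ 30 kt ⇒ rapid intensification.

58 kt, yes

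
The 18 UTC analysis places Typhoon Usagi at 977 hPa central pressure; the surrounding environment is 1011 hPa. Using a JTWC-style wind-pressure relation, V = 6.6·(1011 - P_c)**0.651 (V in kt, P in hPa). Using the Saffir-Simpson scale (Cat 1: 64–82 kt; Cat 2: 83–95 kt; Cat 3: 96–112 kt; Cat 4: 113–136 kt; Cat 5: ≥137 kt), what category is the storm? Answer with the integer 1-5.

ΔP = 1011 − 977 = 34 hPa.
V ≈ 6.6 × 34^0.651 = 6.6 × 9.93 ≈ 66 kt.
66 kt falls in the Category 1 band.

1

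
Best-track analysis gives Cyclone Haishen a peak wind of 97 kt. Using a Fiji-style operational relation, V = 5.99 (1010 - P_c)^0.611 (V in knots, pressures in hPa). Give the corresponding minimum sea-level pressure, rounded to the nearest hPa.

ΔP = (V / 5.99)^(1/0.611) = (97/5.99)^1.637.
97/5.99 = 16.194; 16.194^1.637 ≈ 95.34 hPa.
P_c = 1010 − 95.34 = 914.66 ≈ 915 hPa.

915 hPa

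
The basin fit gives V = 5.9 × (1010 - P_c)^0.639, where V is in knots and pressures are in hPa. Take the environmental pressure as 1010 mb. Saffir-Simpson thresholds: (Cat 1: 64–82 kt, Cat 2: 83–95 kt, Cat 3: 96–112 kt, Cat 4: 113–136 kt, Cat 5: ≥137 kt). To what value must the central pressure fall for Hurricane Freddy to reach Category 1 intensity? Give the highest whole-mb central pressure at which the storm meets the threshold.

Category 1 begins at V = 64 kt.
Required ΔP = (64/5.9)^(1/0.639) = 10.847^1.565 ≈ 41.71 mb.
P_c ≤ 1010 − 41.71 = 968.29, so the highest integer P_c is 968 mb.

968 mb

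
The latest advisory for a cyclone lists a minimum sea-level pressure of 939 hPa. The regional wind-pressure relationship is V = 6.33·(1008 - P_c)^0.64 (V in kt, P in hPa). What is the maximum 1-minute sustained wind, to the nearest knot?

95 kt

ΔP = 1008 − 939 = 69 hPa.
69^0.64 ≈ 15.027.
V ≈ 6.33 × 15.027 ≈ 95.1 kt.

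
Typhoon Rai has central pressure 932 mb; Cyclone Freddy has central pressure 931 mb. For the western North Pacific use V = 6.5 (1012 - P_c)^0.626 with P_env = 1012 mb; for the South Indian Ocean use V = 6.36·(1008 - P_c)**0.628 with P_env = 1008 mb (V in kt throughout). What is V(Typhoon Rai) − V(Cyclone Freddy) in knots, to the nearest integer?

4 kt

Typhoon Rai: ΔP = 80; V ≈ 6.5 × 80^0.626 ≈ 100.98 kt.
Cyclone Freddy: ΔP = 77; V ≈ 6.36 × 77^0.628 ≈ 97.31 kt.
Difference ≈ 100.98 − 97.31 = 3.67 → 4 kt.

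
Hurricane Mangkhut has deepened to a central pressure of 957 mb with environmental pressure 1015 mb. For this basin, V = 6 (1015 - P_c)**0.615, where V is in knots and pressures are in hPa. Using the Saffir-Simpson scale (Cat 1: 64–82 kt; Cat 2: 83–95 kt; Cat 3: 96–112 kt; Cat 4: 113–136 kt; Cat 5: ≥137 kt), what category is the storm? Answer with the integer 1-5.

ΔP = 1015 − 957 = 58 mb.
V ≈ 6 × 58^0.615 = 6 × 12.15 ≈ 73 kt.
73 kt falls in the Category 1 band.

1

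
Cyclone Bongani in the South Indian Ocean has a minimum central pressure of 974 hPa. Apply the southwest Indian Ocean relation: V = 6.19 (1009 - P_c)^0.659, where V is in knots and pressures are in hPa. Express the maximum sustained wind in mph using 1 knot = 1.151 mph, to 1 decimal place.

ΔP = 1009 − 974 = 35 hPa.
V ≈ 6.19 × 35^0.659 = 6.19 × 10.412 ≈ 64.451 kt.
64.451 × 1.151 ≈ 74.18 mph → 74.2 mph.

74.2 mph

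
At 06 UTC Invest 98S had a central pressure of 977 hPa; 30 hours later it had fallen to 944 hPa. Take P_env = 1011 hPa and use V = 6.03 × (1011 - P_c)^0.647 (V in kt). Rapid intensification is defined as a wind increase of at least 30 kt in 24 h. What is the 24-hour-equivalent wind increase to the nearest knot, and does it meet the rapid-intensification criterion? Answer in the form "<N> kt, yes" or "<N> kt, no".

V₁: ΔP = 34, V ≈ 6.03 × 34^0.647 ≈ 59.05 kt.
V₂: ΔP = 67, V ≈ 6.03 × 67^0.647 ≈ 91.58 kt.
ΔV over 30 h = 32.53 kt → 24 h equivalent = 32.53 × 24/30 ≈ 26.02 kt.
26 kt < 30 kt ⇒ not rapid intensification.

26 kt, no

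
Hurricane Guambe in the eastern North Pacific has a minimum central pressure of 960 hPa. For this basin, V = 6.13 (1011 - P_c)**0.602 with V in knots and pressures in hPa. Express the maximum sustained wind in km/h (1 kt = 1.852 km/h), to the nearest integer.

121 km/h

ΔP = 1011 − 960 = 51 hPa.
V ≈ 6.13 × 51^0.602 = 6.13 × 10.665 ≈ 65.376 kt.
65.376 × 1.852 ≈ 121.08 km/h → 121 km/h.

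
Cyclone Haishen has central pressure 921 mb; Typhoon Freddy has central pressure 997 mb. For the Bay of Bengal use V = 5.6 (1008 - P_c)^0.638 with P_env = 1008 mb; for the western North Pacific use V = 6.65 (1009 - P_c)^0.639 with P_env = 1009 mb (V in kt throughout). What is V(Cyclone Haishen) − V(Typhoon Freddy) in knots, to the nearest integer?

64 kt

Cyclone Haishen: ΔP = 87; V ≈ 5.6 × 87^0.638 ≈ 96.74 kt.
Typhoon Freddy: ΔP = 12; V ≈ 6.65 × 12^0.639 ≈ 32.54 kt.
Difference ≈ 96.74 − 32.54 = 64.20 → 64 kt.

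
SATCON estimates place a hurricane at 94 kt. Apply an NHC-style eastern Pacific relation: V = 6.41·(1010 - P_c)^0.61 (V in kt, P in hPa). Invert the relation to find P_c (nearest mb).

ΔP = (V / 6.41)^(1/0.61) = (94/6.41)^1.639.
94/6.41 = 14.665; 14.665^1.639 ≈ 81.64 mb.
P_c = 1010 − 81.64 = 928.36 ≈ 928 mb.

928 mb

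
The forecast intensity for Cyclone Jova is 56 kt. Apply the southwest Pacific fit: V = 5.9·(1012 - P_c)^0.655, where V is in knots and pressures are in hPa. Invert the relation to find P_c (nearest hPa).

ΔP = (V / 5.9)^(1/0.655) = (56/5.9)^1.527.
56/5.9 = 9.492; 9.492^1.527 ≈ 31.05 hPa.
P_c = 1012 − 31.05 = 980.95 ≈ 981 hPa.

981 hPa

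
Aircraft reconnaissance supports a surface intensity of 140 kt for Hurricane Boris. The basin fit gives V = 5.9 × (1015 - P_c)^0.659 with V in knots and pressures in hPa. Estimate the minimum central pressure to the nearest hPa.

ΔP = (V / 5.9)^(1/0.659) = (140/5.9)^1.517.
140/5.9 = 23.729; 23.729^1.517 ≈ 122.16 hPa.
P_c = 1015 − 122.16 = 892.84 ≈ 893 hPa.

893 hPa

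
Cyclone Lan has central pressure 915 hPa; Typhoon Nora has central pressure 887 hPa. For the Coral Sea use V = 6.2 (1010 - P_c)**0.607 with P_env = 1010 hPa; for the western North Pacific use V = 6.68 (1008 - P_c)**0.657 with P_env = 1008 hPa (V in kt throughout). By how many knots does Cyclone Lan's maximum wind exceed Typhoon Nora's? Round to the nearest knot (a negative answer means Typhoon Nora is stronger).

Cyclone Lan: ΔP = 95; V ≈ 6.2 × 95^0.607 ≈ 98.37 kt.
Typhoon Nora: ΔP = 121; V ≈ 6.68 × 121^0.657 ≈ 156.02 kt.
Difference ≈ 98.37 − 156.02 = -57.65 → -58 kt.

-58 kt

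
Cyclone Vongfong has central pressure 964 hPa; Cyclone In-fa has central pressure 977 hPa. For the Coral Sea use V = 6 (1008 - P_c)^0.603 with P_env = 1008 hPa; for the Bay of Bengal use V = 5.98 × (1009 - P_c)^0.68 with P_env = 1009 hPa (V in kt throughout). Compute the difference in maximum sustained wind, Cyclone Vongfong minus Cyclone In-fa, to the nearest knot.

Cyclone Vongfong: ΔP = 44; V ≈ 6 × 44^0.603 ≈ 58.77 kt.
Cyclone In-fa: ΔP = 32; V ≈ 5.98 × 32^0.68 ≈ 63.13 kt.
Difference ≈ 58.77 − 63.13 = -4.36 → -4 kt.

-4 kt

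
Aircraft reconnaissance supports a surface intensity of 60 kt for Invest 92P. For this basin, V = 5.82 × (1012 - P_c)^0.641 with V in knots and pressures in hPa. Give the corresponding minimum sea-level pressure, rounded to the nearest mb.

ΔP = (V / 5.82)^(1/0.641) = (60/5.82)^1.560.
60/5.82 = 10.309; 10.309^1.560 ≈ 38.08 mb.
P_c = 1012 − 38.08 = 973.92 ≈ 974 mb.

974 mb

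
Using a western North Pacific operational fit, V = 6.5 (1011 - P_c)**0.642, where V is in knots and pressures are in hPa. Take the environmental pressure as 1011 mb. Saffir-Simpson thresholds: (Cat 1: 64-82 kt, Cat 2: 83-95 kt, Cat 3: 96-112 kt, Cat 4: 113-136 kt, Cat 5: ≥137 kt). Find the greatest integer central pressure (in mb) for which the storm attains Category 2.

958 mb

Category 2 begins at V = 83 kt.
Required ΔP = (83/6.5)^(1/0.642) = 12.769^1.558 ≈ 52.84 mb.
P_c ≤ 1011 − 52.84 = 958.16, so the highest integer P_c is 958 mb.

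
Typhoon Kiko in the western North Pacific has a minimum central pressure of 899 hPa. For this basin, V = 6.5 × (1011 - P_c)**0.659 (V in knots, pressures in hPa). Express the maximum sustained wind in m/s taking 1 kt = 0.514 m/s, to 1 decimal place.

74.9 m/s

ΔP = 1011 − 899 = 112 hPa.
V ≈ 6.5 × 112^0.659 = 6.5 × 22.410 ≈ 145.663 kt.
145.663 × 0.514 ≈ 74.87 m/s → 74.9 m/s.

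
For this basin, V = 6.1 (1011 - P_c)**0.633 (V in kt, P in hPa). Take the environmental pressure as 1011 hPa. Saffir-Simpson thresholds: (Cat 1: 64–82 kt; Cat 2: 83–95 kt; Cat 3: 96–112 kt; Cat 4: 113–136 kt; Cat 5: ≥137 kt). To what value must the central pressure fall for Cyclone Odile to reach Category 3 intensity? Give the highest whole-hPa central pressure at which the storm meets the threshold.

Category 3 begins at V = 96 kt.
Required ΔP = (96/6.1)^(1/0.633) = 15.738^1.580 ≈ 77.79 hPa.
P_c ≤ 1011 − 77.79 = 933.21, so the highest integer P_c is 933 hPa.

933 hPa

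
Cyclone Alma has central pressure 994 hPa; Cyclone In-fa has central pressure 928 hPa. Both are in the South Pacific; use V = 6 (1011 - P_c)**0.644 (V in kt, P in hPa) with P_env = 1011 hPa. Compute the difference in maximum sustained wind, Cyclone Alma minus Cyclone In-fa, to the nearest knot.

Cyclone Alma: ΔP = 17; V ≈ 6 × 17^0.644 ≈ 37.20 kt.
Cyclone In-fa: ΔP = 83; V ≈ 6 × 83^0.644 ≈ 103.29 kt.
Difference ≈ 37.20 − 103.29 = -66.09 → -66 kt.

-66 kt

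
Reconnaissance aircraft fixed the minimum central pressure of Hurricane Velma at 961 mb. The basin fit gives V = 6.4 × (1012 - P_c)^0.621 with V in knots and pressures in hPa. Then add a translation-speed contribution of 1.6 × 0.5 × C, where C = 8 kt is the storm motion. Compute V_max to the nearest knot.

ΔP = 1012 − 961 = 51 mb.
51^0.621 ≈ 11.492.
V ≈ 6.4 × 11.492 ≈ 73.5 kt.
Translation term: 1.6 × 0.5 × 8 = 6.4 kt.
Corrected V ≈ 79.9 kt → 80 kt.

80 kt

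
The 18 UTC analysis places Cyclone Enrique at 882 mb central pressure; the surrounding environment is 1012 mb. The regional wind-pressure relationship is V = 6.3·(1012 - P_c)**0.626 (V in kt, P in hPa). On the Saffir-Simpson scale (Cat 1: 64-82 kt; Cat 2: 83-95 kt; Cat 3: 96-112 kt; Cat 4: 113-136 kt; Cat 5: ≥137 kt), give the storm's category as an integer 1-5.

4

ΔP = 1012 − 882 = 130 mb.
V ≈ 6.3 × 130^0.626 = 6.3 × 21.05 ≈ 133 kt.
133 kt falls in the Category 4 band.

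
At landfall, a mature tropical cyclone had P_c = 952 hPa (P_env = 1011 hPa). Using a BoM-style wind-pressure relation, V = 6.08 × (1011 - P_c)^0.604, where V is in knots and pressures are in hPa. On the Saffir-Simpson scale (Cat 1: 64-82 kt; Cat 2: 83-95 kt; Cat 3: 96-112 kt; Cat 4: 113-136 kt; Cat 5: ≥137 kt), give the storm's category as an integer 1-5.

ΔP = 1011 − 952 = 59 hPa.
V ≈ 6.08 × 59^0.604 = 6.08 × 11.74 ≈ 71 kt.
71 kt falls in the Category 1 band.

1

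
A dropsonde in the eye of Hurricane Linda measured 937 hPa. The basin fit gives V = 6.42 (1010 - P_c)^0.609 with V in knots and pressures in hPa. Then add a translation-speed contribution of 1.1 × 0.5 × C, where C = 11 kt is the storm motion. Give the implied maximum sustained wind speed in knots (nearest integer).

94 kt

ΔP = 1010 − 937 = 73 hPa.
73^0.609 ≈ 13.638.
V ≈ 6.42 × 13.638 ≈ 87.6 kt.
Translation term: 1.1 × 0.5 × 11 = 6.05 kt.
Corrected V ≈ 93.65 kt → 94 kt.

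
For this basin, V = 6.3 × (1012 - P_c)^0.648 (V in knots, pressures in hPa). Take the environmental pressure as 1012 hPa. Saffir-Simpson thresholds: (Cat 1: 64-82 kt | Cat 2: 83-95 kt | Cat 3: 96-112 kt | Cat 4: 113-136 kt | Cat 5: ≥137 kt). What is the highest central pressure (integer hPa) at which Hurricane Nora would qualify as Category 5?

Category 5 begins at V = 137 kt.
Required ΔP = (137/6.3)^(1/0.648) = 21.746^1.543 ≈ 115.84 hPa.
P_c ≤ 1012 − 115.84 = 896.16, so the highest integer P_c is 896 hPa.

896 hPa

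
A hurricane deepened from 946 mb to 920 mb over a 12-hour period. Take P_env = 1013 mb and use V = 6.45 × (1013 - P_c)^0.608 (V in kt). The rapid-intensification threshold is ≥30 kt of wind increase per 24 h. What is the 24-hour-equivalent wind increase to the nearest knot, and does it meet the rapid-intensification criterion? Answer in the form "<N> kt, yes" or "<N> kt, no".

37 kt, yes

V₁: ΔP = 67, V ≈ 6.45 × 67^0.608 ≈ 83.14 kt.
V₂: ΔP = 93, V ≈ 6.45 × 93^0.608 ≈ 101.48 kt.
ΔV over 12 h = 18.34 kt → 24 h equivalent = 18.34 × 24/12 ≈ 36.68 kt.
37 kt ≥ 30 kt ⇒ rapid intensification.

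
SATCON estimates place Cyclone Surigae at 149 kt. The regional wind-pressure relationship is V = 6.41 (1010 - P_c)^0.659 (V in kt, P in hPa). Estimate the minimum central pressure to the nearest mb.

ΔP = (V / 6.41)^(1/0.659) = (149/6.41)^1.517.
149/6.41 = 23.245; 23.245^1.517 ≈ 118.40 mb.
P_c = 1010 − 118.40 = 891.60 ≈ 892 mb.

892 mb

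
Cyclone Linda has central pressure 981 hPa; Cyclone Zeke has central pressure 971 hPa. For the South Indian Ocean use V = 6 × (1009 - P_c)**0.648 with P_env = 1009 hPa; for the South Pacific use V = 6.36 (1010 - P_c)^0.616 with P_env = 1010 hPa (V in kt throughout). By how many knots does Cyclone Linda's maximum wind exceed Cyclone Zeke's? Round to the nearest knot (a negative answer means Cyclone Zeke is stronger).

-9 kt

Cyclone Linda: ΔP = 28; V ≈ 6 × 28^0.648 ≈ 51.99 kt.
Cyclone Zeke: ΔP = 39; V ≈ 6.36 × 39^0.616 ≈ 60.75 kt.
Difference ≈ 51.99 − 60.75 = -8.76 → -9 kt.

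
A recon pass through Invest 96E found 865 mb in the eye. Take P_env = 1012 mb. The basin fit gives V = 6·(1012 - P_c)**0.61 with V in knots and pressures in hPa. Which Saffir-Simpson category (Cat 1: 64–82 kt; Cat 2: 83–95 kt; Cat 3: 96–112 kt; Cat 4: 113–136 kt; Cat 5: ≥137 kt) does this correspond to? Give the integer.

ΔP = 1012 − 865 = 147 mb.
V ≈ 6 × 147^0.61 = 6 × 20.99 ≈ 126 kt.
126 kt falls in the Category 4 band.

4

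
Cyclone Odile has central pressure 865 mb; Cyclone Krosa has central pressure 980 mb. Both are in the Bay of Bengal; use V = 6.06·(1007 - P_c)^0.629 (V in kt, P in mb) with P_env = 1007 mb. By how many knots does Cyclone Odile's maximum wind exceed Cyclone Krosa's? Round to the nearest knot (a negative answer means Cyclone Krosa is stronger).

89 kt

Cyclone Odile: ΔP = 142; V ≈ 6.06 × 142^0.629 ≈ 136.86 kt.
Cyclone Krosa: ΔP = 27; V ≈ 6.06 × 27^0.629 ≈ 48.17 kt.
Difference ≈ 136.86 − 48.17 = 88.69 → 89 kt.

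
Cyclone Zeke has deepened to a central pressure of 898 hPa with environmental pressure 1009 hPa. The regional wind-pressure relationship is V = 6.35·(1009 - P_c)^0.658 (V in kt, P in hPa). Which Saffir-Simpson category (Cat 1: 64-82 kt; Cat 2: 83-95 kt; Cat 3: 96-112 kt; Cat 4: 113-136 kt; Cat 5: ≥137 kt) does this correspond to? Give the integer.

5

ΔP = 1009 − 898 = 111 hPa.
V ≈ 6.35 × 111^0.658 = 6.35 × 22.17 ≈ 141 kt.
141 kt falls in the Category 5 band.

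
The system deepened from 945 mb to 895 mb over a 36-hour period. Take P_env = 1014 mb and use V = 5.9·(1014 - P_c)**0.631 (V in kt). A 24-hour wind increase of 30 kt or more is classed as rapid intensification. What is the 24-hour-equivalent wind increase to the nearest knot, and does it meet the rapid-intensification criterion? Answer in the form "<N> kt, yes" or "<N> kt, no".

23 kt, no

V₁: ΔP = 69, V ≈ 5.9 × 69^0.631 ≈ 85.34 kt.
V₂: ΔP = 119, V ≈ 5.9 × 119^0.631 ≈ 120.37 kt.
ΔV over 36 h = 35.03 kt → 24 h equivalent = 35.03 × 24/36 ≈ 23.35 kt.
23 kt < 30 kt ⇒ not rapid intensification.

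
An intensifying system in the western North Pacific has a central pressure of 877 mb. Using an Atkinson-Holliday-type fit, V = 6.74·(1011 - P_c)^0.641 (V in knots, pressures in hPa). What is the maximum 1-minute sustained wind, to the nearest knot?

156 kt

ΔP = 1011 − 877 = 134 mb.
134^0.641 ≈ 23.093.
V ≈ 6.74 × 23.093 ≈ 155.6 kt.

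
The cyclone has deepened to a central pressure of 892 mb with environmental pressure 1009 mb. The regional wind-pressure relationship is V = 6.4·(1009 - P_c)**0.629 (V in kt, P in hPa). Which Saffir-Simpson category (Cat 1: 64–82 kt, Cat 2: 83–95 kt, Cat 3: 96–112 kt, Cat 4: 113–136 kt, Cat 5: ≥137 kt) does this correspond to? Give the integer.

4

ΔP = 1009 − 892 = 117 mb.
V ≈ 6.4 × 117^0.629 = 6.4 × 19.99 ≈ 128 kt.
128 kt falls in the Category 4 band.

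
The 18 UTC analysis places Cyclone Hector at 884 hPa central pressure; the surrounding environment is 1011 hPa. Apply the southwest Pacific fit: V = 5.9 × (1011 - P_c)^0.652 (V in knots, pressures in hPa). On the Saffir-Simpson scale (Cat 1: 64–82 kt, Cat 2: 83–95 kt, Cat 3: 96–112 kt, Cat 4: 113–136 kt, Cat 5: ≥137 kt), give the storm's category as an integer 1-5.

ΔP = 1011 − 884 = 127 hPa.
V ≈ 5.9 × 127^0.652 = 5.9 × 23.53 ≈ 139 kt.
139 kt falls in the Category 5 band.

5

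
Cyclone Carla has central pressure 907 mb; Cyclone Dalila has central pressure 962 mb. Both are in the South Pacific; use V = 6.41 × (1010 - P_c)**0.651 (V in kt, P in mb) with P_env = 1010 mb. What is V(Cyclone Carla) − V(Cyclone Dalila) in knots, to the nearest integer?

Cyclone Carla: ΔP = 103; V ≈ 6.41 × 103^0.651 ≈ 130.98 kt.
Cyclone Dalila: ΔP = 48; V ≈ 6.41 × 48^0.651 ≈ 79.68 kt.
Difference ≈ 130.98 − 79.68 = 51.30 → 51 kt.

51 kt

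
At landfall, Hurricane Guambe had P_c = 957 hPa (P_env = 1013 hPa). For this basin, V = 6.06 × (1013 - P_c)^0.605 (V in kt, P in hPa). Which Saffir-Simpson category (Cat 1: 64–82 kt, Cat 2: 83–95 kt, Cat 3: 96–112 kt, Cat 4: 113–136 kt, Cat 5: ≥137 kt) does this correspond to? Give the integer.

ΔP = 1013 − 957 = 56 hPa.
V ≈ 6.06 × 56^0.605 = 6.06 × 11.42 ≈ 69 kt.
69 kt falls in the Category 1 band.

1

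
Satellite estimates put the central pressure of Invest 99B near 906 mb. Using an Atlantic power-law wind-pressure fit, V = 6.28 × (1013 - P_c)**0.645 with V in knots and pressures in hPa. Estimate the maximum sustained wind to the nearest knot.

128 kt

ΔP = 1013 − 906 = 107 mb.
107^0.645 ≈ 20.368.
V ≈ 6.28 × 20.368 ≈ 127.9 kt.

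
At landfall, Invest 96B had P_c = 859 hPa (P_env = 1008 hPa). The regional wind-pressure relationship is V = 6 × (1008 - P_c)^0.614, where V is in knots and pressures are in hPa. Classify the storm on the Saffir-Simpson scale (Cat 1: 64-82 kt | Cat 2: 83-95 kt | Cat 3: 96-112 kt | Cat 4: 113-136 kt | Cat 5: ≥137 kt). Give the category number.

4

ΔP = 1008 − 859 = 149 hPa.
V ≈ 6 × 149^0.614 = 6 × 21.59 ≈ 130 kt.
130 kt falls in the Category 4 band.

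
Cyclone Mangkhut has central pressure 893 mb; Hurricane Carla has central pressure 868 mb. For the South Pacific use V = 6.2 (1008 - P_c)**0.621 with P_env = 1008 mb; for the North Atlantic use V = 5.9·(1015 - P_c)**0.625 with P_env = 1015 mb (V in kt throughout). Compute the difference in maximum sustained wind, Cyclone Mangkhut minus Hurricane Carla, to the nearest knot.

Cyclone Mangkhut: ΔP = 115; V ≈ 6.2 × 115^0.621 ≈ 118.06 kt.
Hurricane Carla: ΔP = 147; V ≈ 5.9 × 147^0.625 ≈ 133.48 kt.
Difference ≈ 118.06 − 133.48 = -15.42 → -15 kt.

-15 kt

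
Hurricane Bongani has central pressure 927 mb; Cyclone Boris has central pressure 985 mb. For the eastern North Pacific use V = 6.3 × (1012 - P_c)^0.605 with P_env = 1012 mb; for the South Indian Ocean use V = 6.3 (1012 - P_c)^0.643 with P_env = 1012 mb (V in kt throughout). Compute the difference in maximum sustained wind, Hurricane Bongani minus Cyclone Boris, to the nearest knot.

40 kt

Hurricane Bongani: ΔP = 85; V ≈ 6.3 × 85^0.605 ≈ 92.61 kt.
Cyclone Boris: ΔP = 27; V ≈ 6.3 × 27^0.643 ≈ 52.45 kt.
Difference ≈ 92.61 − 52.45 = 40.16 → 40 kt.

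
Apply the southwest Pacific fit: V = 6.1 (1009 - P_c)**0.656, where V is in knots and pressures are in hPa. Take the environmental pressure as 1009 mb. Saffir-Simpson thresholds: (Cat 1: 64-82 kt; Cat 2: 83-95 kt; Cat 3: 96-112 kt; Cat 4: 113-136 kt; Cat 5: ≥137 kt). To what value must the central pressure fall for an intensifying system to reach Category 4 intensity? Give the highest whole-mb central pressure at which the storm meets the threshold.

923 mb

Category 4 begins at V = 113 kt.
Required ΔP = (113/6.1)^(1/0.656) = 18.525^1.524 ≈ 85.61 mb.
P_c ≤ 1009 − 85.61 = 923.39, so the highest integer P_c is 923 mb.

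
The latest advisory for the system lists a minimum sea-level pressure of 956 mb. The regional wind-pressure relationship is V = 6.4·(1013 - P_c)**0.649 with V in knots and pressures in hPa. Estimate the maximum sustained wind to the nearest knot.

88 kt

ΔP = 1013 − 956 = 57 mb.
57^0.649 ≈ 13.790.
V ≈ 6.4 × 13.790 ≈ 88.3 kt.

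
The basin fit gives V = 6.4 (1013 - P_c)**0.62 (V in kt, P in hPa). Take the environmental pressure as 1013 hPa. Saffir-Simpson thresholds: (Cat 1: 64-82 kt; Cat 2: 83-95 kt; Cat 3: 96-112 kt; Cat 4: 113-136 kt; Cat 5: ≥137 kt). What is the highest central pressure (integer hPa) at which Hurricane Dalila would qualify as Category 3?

Category 3 begins at V = 96 kt.
Required ΔP = (96/6.4)^(1/0.62) = 15.000^1.613 ≈ 78.87 hPa.
P_c ≤ 1013 − 78.87 = 934.13, so the highest integer P_c is 934 hPa.

934 hPa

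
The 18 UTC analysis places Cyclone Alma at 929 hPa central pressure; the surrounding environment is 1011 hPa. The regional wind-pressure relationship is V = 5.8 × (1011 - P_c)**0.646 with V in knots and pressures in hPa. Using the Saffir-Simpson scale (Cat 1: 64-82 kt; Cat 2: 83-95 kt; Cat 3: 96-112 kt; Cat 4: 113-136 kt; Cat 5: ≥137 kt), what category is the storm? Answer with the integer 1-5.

3

ΔP = 1011 − 929 = 82 hPa.
V ≈ 5.8 × 82^0.646 = 5.8 × 17.23 ≈ 100 kt.
100 kt falls in the Category 3 band.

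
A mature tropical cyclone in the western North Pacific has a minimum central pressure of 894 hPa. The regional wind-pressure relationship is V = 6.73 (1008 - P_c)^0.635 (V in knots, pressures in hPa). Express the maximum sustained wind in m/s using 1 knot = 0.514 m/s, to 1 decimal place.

ΔP = 1008 − 894 = 114 hPa.
V ≈ 6.73 × 114^0.635 = 6.73 × 20.236 ≈ 136.191 kt.
136.191 × 0.514 ≈ 70.00 m/s → 70.0 m/s.

70.0 m/s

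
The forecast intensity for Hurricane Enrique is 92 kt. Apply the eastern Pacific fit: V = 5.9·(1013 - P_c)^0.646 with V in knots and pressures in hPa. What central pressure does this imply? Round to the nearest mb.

943 mb

ΔP = (V / 5.9)^(1/0.646) = (92/5.9)^1.548.
92/5.9 = 15.593; 15.593^1.548 ≈ 70.25 mb.
P_c = 1013 − 70.25 = 942.75 ≈ 943 mb.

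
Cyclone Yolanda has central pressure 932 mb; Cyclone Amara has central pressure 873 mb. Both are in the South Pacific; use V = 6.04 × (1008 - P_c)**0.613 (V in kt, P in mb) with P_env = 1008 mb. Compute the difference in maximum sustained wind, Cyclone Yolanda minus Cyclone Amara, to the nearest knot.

Cyclone Yolanda: ΔP = 76; V ≈ 6.04 × 76^0.613 ≈ 85.90 kt.
Cyclone Amara: ΔP = 135; V ≈ 6.04 × 135^0.613 ≈ 122.16 kt.
Difference ≈ 85.90 − 122.16 = -36.26 → -36 kt.

-36 kt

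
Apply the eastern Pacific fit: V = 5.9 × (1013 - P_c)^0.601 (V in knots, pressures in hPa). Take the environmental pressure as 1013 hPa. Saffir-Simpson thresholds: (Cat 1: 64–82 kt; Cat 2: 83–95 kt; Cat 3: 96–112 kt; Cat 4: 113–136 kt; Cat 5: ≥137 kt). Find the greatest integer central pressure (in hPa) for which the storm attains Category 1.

960 hPa

Category 1 begins at V = 64 kt.
Required ΔP = (64/5.9)^(1/0.601) = 10.847^1.664 ≈ 52.81 hPa.
P_c ≤ 1013 − 52.81 = 960.19, so the highest integer P_c is 960 hPa.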